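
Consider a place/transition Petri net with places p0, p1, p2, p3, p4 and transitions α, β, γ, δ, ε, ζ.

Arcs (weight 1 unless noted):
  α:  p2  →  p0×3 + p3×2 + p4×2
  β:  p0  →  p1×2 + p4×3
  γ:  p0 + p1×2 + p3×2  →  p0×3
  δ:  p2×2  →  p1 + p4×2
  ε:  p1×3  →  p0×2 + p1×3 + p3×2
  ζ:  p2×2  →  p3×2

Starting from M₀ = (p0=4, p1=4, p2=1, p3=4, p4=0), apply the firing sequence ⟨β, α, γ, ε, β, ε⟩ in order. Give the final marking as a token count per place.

step 1: fire β:  (p0=4, p1=4, p2=1, p3=4, p4=0) → (p0=3, p1=6, p2=1, p3=4, p4=3)
step 2: fire α:  (p0=3, p1=6, p2=1, p3=4, p4=3) → (p0=6, p1=6, p2=0, p3=6, p4=5)
step 3: fire γ:  (p0=6, p1=6, p2=0, p3=6, p4=5) → (p0=8, p1=4, p2=0, p3=4, p4=5)
step 4: fire ε:  (p0=8, p1=4, p2=0, p3=4, p4=5) → (p0=10, p1=4, p2=0, p3=6, p4=5)
step 5: fire β:  (p0=10, p1=4, p2=0, p3=6, p4=5) → (p0=9, p1=6, p2=0, p3=6, p4=8)
step 6: fire ε:  (p0=9, p1=6, p2=0, p3=6, p4=8) → (p0=11, p1=6, p2=0, p3=8, p4=8)

(p0=11, p1=6, p2=0, p3=8, p4=8)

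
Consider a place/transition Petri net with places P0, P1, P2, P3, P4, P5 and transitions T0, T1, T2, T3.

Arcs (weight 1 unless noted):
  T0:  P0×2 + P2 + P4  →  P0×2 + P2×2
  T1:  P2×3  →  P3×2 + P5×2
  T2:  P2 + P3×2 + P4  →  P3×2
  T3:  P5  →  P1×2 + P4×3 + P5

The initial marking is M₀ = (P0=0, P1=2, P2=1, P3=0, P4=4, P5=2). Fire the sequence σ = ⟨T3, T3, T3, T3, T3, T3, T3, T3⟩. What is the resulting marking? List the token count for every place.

step 1: fire T3:  (P0=0, P1=2, P2=1, P3=0, P4=4, P5=2) → (P0=0, P1=4, P2=1, P3=0, P4=7, P5=2)
step 2: fire T3:  (P0=0, P1=4, P2=1, P3=0, P4=7, P5=2) → (P0=0, P1=6, P2=1, P3=0, P4=10, P5=2)
step 3: fire T3:  (P0=0, P1=6, P2=1, P3=0, P4=10, P5=2) → (P0=0, P1=8, P2=1, P3=0, P4=13, P5=2)
step 4: fire T3:  (P0=0, P1=8, P2=1, P3=0, P4=13, P5=2) → (P0=0, P1=10, P2=1, P3=0, P4=16, P5=2)
step 5: fire T3:  (P0=0, P1=10, P2=1, P3=0, P4=16, P5=2) → (P0=0, P1=12, P2=1, P3=0, P4=19, P5=2)
step 6: fire T3:  (P0=0, P1=12, P2=1, P3=0, P4=19, P5=2) → (P0=0, P1=14, P2=1, P3=0, P4=22, P5=2)
step 7: fire T3:  (P0=0, P1=14, P2=1, P3=0, P4=22, P5=2) → (P0=0, P1=16, P2=1, P3=0, P4=25, P5=2)
step 8: fire T3:  (P0=0, P1=16, P2=1, P3=0, P4=25, P5=2) → (P0=0, P1=18, P2=1, P3=0, P4=28, P5=2)

(P0=0, P1=18, P2=1, P3=0, P4=28, P5=2)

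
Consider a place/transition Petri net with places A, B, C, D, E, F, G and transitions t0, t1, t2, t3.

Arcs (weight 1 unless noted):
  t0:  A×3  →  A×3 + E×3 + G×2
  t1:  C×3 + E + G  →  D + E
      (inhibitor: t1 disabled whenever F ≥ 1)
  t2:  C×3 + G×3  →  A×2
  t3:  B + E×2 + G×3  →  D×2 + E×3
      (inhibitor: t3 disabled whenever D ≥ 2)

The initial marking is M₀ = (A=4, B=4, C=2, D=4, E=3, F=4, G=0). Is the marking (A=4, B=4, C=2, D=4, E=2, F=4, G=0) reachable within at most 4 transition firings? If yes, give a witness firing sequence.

NO — not reachable within 4 firings

depth 0: 1 marking
depth 1: 2 markings reached so far
depth 2: 3 markings reached so far
depth 3: 4 markings reached so far
depth 4: 5 markings reached so far
target is not among the 5 markings reachable within 4 steps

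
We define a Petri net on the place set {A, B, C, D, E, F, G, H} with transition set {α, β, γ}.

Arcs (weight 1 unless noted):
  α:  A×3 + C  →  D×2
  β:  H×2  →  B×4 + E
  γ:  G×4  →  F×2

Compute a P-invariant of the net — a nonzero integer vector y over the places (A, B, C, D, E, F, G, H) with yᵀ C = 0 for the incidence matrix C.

Incidence matrix C (rows=places, cols=transitions):
        α    β    γ
    A  -3    0    0
    B   0    4    0
    C  -1    0    0
    D   2    0    0
    E   0    1    0
    F   0    0    2
    G   0    0   -4
    H   0   -2    0

Candidate y = [1, 0, -3, 0, 0, 0, 0, 0]; check y·C column-wise:
  col α: 1·-3 + -3·-1 + 0·2 = 0
  col β: 1·0 + 0·4 + -3·0 + 0·1 + 0·-2 = 0
  col γ: 1·0 + -3·0 + 0·2 + 0·-4 = 0

y = (A:1, B:0, C:-3, D:0, E:0, F:0, G:0, H:0)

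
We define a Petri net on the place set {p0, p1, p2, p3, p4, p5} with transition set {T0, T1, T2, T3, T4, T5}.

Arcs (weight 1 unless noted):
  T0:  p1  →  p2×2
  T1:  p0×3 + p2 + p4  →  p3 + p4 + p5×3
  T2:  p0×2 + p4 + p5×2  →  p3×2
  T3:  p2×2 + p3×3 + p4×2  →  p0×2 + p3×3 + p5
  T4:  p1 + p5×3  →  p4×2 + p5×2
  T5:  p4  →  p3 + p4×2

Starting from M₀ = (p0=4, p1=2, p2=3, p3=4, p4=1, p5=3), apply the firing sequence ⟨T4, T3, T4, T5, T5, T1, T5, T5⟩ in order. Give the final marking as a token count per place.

step 1: fire T4:  (p0=4, p1=2, p2=3, p3=4, p4=1, p5=3) → (p0=4, p1=1, p2=3, p3=4, p4=3, p5=2)
step 2: fire T3:  (p0=4, p1=1, p2=3, p3=4, p4=3, p5=2) → (p0=6, p1=1, p2=1, p3=4, p4=1, p5=3)
step 3: fire T4:  (p0=6, p1=1, p2=1, p3=4, p4=1, p5=3) → (p0=6, p1=0, p2=1, p3=4, p4=3, p5=2)
step 4: fire T5:  (p0=6, p1=0, p2=1, p3=4, p4=3, p5=2) → (p0=6, p1=0, p2=1, p3=5, p4=4, p5=2)
step 5: fire T5:  (p0=6, p1=0, p2=1, p3=5, p4=4, p5=2) → (p0=6, p1=0, p2=1, p3=6, p4=5, p5=2)
step 6: fire T1:  (p0=6, p1=0, p2=1, p3=6, p4=5, p5=2) → (p0=3, p1=0, p2=0, p3=7, p4=5, p5=5)
step 7: fire T5:  (p0=3, p1=0, p2=0, p3=7, p4=5, p5=5) → (p0=3, p1=0, p2=0, p3=8, p4=6, p5=5)
step 8: fire T5:  (p0=3, p1=0, p2=0, p3=8, p4=6, p5=5) → (p0=3, p1=0, p2=0, p3=9, p4=7, p5=5)

(p0=3, p1=0, p2=0, p3=9, p4=7, p5=5)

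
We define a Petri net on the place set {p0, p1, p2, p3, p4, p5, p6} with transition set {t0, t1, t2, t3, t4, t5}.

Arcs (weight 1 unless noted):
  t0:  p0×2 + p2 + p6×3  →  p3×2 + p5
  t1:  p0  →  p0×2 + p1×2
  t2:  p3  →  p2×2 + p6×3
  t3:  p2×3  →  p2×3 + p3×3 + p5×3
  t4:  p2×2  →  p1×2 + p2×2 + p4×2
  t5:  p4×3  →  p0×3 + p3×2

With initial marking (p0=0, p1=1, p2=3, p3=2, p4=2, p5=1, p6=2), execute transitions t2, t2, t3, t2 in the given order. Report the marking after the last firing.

step 1: fire t2:  (p0=0, p1=1, p2=3, p3=2, p4=2, p5=1, p6=2) → (p0=0, p1=1, p2=5, p3=1, p4=2, p5=1, p6=5)
step 2: fire t2:  (p0=0, p1=1, p2=5, p3=1, p4=2, p5=1, p6=5) → (p0=0, p1=1, p2=7, p3=0, p4=2, p5=1, p6=8)
step 3: fire t3:  (p0=0, p1=1, p2=7, p3=0, p4=2, p5=1, p6=8) → (p0=0, p1=1, p2=7, p3=3, p4=2, p5=4, p6=8)
step 4: fire t2:  (p0=0, p1=1, p2=7, p3=3, p4=2, p5=4, p6=8) → (p0=0, p1=1, p2=9, p3=2, p4=2, p5=4, p6=11)

(p0=0, p1=1, p2=9, p3=2, p4=2, p5=4, p6=11)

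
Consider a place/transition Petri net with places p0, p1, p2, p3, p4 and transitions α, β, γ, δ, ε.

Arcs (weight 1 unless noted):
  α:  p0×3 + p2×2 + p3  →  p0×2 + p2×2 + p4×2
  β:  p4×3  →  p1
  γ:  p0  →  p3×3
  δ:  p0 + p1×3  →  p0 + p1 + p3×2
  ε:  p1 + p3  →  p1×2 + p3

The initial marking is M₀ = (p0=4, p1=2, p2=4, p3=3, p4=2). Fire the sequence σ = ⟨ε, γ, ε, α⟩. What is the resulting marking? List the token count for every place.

(p0=2, p1=4, p2=4, p3=5, p4=4)

step 1: fire ε:  (p0=4, p1=2, p2=4, p3=3, p4=2) → (p0=4, p1=3, p2=4, p3=3, p4=2)
step 2: fire γ:  (p0=4, p1=3, p2=4, p3=3, p4=2) → (p0=3, p1=3, p2=4, p3=6, p4=2)
step 3: fire ε:  (p0=3, p1=3, p2=4, p3=6, p4=2) → (p0=3, p1=4, p2=4, p3=6, p4=2)
step 4: fire α:  (p0=3, p1=4, p2=4, p3=6, p4=2) → (p0=2, p1=4, p2=4, p3=5, p4=4)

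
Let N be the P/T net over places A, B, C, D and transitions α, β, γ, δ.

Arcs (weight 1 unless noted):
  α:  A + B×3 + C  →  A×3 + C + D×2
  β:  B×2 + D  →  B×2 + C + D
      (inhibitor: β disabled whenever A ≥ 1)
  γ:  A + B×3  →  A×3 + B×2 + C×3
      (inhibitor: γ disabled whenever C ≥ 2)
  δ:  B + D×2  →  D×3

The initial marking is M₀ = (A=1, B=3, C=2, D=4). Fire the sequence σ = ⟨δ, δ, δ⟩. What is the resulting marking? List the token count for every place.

(A=1, B=0, C=2, D=7)

step 1: fire δ:  (A=1, B=3, C=2, D=4) → (A=1, B=2, C=2, D=5)
step 2: fire δ:  (A=1, B=2, C=2, D=5) → (A=1, B=1, C=2, D=6)
step 3: fire δ:  (A=1, B=1, C=2, D=6) → (A=1, B=0, C=2, D=7)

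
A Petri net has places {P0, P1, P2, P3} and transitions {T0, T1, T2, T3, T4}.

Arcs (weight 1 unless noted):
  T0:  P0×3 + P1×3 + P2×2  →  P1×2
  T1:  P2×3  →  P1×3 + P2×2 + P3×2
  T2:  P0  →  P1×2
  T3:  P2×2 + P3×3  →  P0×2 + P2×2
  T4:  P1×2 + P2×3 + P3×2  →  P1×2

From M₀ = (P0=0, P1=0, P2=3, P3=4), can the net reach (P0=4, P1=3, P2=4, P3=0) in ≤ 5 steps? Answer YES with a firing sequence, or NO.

depth 0: 1 marking
depth 1: 3 markings reached so far
depth 2: 5 markings reached so far
depth 3: 8 markings reached so far
depth 4: 11 markings reached so far
depth 5: 13 markings reached so far
target is not among the 13 markings reachable within 5 steps

NO — not reachable within 5 firings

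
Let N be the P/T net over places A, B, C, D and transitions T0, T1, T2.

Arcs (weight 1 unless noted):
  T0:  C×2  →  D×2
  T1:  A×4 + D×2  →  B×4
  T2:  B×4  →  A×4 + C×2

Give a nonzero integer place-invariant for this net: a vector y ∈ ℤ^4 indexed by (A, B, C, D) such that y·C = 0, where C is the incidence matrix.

y = (A:1, B:1, C:0, D:0)

Incidence matrix C (rows=places, cols=transitions):
       T0   T1   T2
    A   0   -4    4
    B   0    4   -4
    C  -2    0    2
    D   2   -2    0

Candidate y = [1, 1, 0, 0]; check y·C column-wise:
  col T0: 1·0 + 1·0 + 0·-2 + 0·2 = 0
  col T1: 1·-4 + 1·4 + 0·-2 = 0
  col T2: 1·4 + 1·-4 + 0·2 = 0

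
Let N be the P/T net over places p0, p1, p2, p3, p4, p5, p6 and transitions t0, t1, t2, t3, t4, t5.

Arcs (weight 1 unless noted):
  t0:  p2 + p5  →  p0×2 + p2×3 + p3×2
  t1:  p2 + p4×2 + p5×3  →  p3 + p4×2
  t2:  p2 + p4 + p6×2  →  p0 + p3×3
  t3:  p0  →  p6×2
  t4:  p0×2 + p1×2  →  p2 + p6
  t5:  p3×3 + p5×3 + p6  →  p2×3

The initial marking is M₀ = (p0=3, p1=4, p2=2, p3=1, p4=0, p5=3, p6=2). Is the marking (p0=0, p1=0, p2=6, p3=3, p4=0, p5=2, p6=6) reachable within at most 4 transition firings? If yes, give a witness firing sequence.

step 1: fire t0:  (p0=3, p1=4, p2=2, p3=1, p4=0, p5=3, p6=2) → (p0=5, p1=4, p2=4, p3=3, p4=0, p5=2, p6=2)
step 2: fire t3:  (p0=5, p1=4, p2=4, p3=3, p4=0, p5=2, p6=2) → (p0=4, p1=4, p2=4, p3=3, p4=0, p5=2, p6=4)
step 3: fire t4:  (p0=4, p1=4, p2=4, p3=3, p4=0, p5=2, p6=4) → (p0=2, p1=2, p2=5, p3=3, p4=0, p5=2, p6=5)
step 4: fire t4:  (p0=2, p1=2, p2=5, p3=3, p4=0, p5=2, p6=5) → (p0=0, p1=0, p2=6, p3=3, p4=0, p5=2, p6=6)

YES — reachable via ⟨t0, t3, t4, t4⟩ (4 firings)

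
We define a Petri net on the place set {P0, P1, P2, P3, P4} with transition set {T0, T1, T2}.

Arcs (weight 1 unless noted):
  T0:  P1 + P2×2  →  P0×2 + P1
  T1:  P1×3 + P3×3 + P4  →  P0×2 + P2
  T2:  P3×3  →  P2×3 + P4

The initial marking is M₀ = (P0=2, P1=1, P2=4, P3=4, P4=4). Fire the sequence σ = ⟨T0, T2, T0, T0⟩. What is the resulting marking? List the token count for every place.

(P0=8, P1=1, P2=1, P3=1, P4=5)

step 1: fire T0:  (P0=2, P1=1, P2=4, P3=4, P4=4) → (P0=4, P1=1, P2=2, P3=4, P4=4)
step 2: fire T2:  (P0=4, P1=1, P2=2, P3=4, P4=4) → (P0=4, P1=1, P2=5, P3=1, P4=5)
step 3: fire T0:  (P0=4, P1=1, P2=5, P3=1, P4=5) → (P0=6, P1=1, P2=3, P3=1, P4=5)
step 4: fire T0:  (P0=6, P1=1, P2=3, P3=1, P4=5) → (P0=8, P1=1, P2=1, P3=1, P4=5)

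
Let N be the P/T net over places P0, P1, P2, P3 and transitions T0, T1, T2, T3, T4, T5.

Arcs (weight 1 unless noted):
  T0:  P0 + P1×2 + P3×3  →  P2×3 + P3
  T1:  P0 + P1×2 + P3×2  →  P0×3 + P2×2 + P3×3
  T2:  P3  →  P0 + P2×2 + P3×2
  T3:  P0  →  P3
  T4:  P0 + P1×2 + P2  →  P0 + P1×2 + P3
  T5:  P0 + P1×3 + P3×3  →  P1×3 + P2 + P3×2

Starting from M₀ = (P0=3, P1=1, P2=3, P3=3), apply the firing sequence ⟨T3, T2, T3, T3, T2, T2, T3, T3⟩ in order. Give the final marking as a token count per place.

step 1: fire T3:  (P0=3, P1=1, P2=3, P3=3) → (P0=2, P1=1, P2=3, P3=4)
step 2: fire T2:  (P0=2, P1=1, P2=3, P3=4) → (P0=3, P1=1, P2=5, P3=5)
step 3: fire T3:  (P0=3, P1=1, P2=5, P3=5) → (P0=2, P1=1, P2=5, P3=6)
step 4: fire T3:  (P0=2, P1=1, P2=5, P3=6) → (P0=1, P1=1, P2=5, P3=7)
step 5: fire T2:  (P0=1, P1=1, P2=5, P3=7) → (P0=2, P1=1, P2=7, P3=8)
step 6: fire T2:  (P0=2, P1=1, P2=7, P3=8) → (P0=3, P1=1, P2=9, P3=9)
step 7: fire T3:  (P0=3, P1=1, P2=9, P3=9) → (P0=2, P1=1, P2=9, P3=10)
step 8: fire T3:  (P0=2, P1=1, P2=9, P3=10) → (P0=1, P1=1, P2=9, P3=11)

(P0=1, P1=1, P2=9, P3=11)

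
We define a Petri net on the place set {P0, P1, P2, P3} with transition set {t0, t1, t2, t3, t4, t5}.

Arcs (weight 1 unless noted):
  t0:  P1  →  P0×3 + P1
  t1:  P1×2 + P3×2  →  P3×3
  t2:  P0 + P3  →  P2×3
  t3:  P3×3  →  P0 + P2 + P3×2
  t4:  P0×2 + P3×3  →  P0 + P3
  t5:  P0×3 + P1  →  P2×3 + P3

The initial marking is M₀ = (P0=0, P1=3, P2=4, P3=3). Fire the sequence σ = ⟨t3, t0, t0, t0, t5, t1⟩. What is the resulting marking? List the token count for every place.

(P0=7, P1=0, P2=8, P3=4)

step 1: fire t3:  (P0=0, P1=3, P2=4, P3=3) → (P0=1, P1=3, P2=5, P3=2)
step 2: fire t0:  (P0=1, P1=3, P2=5, P3=2) → (P0=4, P1=3, P2=5, P3=2)
step 3: fire t0:  (P0=4, P1=3, P2=5, P3=2) → (P0=7, P1=3, P2=5, P3=2)
step 4: fire t0:  (P0=7, P1=3, P2=5, P3=2) → (P0=10, P1=3, P2=5, P3=2)
step 5: fire t5:  (P0=10, P1=3, P2=5, P3=2) → (P0=7, P1=2, P2=8, P3=3)
step 6: fire t1:  (P0=7, P1=2, P2=8, P3=3) → (P0=7, P1=0, P2=8, P3=4)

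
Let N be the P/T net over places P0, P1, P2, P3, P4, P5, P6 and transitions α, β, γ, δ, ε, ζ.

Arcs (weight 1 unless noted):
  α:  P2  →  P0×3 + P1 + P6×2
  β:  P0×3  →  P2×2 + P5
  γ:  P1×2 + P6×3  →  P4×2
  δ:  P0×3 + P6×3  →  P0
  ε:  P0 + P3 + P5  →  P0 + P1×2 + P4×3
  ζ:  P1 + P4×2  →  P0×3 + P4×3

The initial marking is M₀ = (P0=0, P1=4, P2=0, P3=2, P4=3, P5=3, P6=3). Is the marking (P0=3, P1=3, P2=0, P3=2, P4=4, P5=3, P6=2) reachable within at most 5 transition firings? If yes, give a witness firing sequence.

NO — not reachable within 5 firings

depth 0: 1 marking
depth 1: 3 markings reached so far
depth 2: 8 markings reached so far
depth 3: 19 markings reached so far
depth 4: 40 markings reached so far
depth 5: 72 markings reached so far
target is not among the 72 markings reachable within 5 steps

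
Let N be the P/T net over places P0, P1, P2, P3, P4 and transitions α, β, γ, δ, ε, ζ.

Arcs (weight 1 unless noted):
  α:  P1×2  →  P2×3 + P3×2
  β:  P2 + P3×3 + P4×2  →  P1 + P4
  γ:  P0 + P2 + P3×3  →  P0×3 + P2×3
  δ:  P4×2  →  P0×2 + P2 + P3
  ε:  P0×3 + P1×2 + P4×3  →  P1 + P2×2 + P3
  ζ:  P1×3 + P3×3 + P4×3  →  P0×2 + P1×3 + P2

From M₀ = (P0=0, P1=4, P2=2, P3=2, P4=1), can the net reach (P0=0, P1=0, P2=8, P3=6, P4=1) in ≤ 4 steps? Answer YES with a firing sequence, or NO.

YES — reachable via ⟨α, α⟩ (2 firings)

step 1: fire α:  (P0=0, P1=4, P2=2, P3=2, P4=1) → (P0=0, P1=2, P2=5, P3=4, P4=1)
step 2: fire α:  (P0=0, P1=2, P2=5, P3=4, P4=1) → (P0=0, P1=0, P2=8, P3=6, P4=1)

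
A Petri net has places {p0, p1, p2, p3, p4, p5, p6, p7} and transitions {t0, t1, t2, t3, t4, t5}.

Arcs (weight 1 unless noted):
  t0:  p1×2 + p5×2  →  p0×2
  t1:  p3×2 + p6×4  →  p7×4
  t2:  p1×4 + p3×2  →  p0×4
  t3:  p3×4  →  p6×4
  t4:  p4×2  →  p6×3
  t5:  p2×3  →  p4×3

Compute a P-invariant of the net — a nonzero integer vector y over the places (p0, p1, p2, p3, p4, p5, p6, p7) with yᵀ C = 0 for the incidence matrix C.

Incidence matrix C (rows=places, cols=transitions):
       t0   t1   t2   t3   t4   t5
   p0   2    0    4    0    0    0
   p1  -2    0   -4    0    0    0
   p2   0    0    0    0    0   -3
   p3   0   -2   -2   -4    0    0
   p4   0    0    0    0   -2    3
   p5  -2    0    0    0    0    0
   p6   0   -4    0    4    3    0
   p7   0    4    0    0    0    0

Candidate y = [1, 1, 0, 0, 0, 0, 0, 0]; check y·C column-wise:
  col t0: 1·2 + 1·-2 + 0·-2 = 0
  col t1: 1·0 + 1·0 + 0·-2 + 0·-4 + 0·4 = 0
  col t2: 1·4 + 1·-4 + 0·-2 = 0
  col t3: 1·0 + 1·0 + 0·-4 + 0·4 = 0
  col t4: 1·0 + 1·0 + 0·-2 + 0·3 = 0
  col t5: 1·0 + 1·0 + 0·-3 + 0·3 = 0

y = (p0:1, p1:1, p2:0, p3:0, p4:0, p5:0, p6:0, p7:0)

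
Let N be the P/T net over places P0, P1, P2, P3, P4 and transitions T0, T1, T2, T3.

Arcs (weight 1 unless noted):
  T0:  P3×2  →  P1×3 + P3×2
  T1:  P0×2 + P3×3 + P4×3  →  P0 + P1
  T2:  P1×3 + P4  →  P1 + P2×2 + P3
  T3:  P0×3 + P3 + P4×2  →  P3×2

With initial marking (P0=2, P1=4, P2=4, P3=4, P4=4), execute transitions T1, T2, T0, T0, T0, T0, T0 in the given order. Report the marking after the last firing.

step 1: fire T1:  (P0=2, P1=4, P2=4, P3=4, P4=4) → (P0=1, P1=5, P2=4, P3=1, P4=1)
step 2: fire T2:  (P0=1, P1=5, P2=4, P3=1, P4=1) → (P0=1, P1=3, P2=6, P3=2, P4=0)
step 3: fire T0:  (P0=1, P1=3, P2=6, P3=2, P4=0) → (P0=1, P1=6, P2=6, P3=2, P4=0)
step 4: fire T0:  (P0=1, P1=6, P2=6, P3=2, P4=0) → (P0=1, P1=9, P2=6, P3=2, P4=0)
step 5: fire T0:  (P0=1, P1=9, P2=6, P3=2, P4=0) → (P0=1, P1=12, P2=6, P3=2, P4=0)
step 6: fire T0:  (P0=1, P1=12, P2=6, P3=2, P4=0) → (P0=1, P1=15, P2=6, P3=2, P4=0)
step 7: fire T0:  (P0=1, P1=15, P2=6, P3=2, P4=0) → (P0=1, P1=18, P2=6, P3=2, P4=0)

(P0=1, P1=18, P2=6, P3=2, P4=0)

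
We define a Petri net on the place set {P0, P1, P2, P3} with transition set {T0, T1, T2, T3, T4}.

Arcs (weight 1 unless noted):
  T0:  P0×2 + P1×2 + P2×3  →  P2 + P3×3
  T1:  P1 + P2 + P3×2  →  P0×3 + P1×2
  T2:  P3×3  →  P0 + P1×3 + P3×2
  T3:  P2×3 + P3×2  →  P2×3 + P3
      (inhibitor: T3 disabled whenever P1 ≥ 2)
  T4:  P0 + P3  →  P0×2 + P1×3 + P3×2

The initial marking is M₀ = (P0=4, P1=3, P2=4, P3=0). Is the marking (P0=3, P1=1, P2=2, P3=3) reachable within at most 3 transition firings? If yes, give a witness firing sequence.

NO — not reachable within 3 firings

depth 0: 1 marking
depth 1: 2 markings reached so far
depth 2: 5 markings reached so far
depth 3: 9 markings reached so far
target is not among the 9 markings reachable within 3 steps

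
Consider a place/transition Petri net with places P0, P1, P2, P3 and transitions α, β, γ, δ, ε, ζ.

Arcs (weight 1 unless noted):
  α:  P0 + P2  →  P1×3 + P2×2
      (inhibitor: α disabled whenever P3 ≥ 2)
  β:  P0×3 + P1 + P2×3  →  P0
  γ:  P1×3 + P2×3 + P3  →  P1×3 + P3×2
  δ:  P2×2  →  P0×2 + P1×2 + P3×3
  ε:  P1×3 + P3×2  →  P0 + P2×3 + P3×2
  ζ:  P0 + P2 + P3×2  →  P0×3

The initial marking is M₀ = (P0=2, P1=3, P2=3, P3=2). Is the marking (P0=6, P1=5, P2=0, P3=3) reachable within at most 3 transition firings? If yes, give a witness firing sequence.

step 1: fire δ:  (P0=2, P1=3, P2=3, P3=2) → (P0=4, P1=5, P2=1, P3=5)
step 2: fire ζ:  (P0=4, P1=5, P2=1, P3=5) → (P0=6, P1=5, P2=0, P3=3)

YES — reachable via ⟨δ, ζ⟩ (2 firings)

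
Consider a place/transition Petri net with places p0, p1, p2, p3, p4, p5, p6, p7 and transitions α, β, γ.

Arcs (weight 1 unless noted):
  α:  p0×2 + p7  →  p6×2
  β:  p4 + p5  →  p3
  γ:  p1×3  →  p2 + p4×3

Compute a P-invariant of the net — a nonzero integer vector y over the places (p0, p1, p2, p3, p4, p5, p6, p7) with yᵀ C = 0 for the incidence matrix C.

y = (p0:0, p1:1, p2:3, p3:0, p4:0, p5:0, p6:0, p7:0)

Incidence matrix C (rows=places, cols=transitions):
        α    β    γ
   p0  -2    0    0
   p1   0    0   -3
   p2   0    0    1
   p3   0    1    0
   p4   0   -1    3
   p5   0   -1    0
   p6   2    0    0
   p7  -1    0    0

Candidate y = [0, 1, 3, 0, 0, 0, 0, 0]; check y·C column-wise:
  col α: 0·-2 + 1·0 + 3·0 + 0·2 + 0·-1 = 0
  col β: 1·0 + 3·0 + 0·1 + 0·-1 + 0·-1 = 0
  col γ: 1·-3 + 3·1 + 0·3 = 0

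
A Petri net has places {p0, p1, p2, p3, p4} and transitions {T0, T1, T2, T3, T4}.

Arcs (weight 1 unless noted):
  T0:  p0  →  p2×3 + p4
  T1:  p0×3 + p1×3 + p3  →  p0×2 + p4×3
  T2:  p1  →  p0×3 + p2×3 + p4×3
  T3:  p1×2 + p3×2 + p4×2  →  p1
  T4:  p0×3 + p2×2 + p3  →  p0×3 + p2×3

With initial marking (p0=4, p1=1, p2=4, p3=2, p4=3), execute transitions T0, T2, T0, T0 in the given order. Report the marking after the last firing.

(p0=4, p1=0, p2=16, p3=2, p4=9)

step 1: fire T0:  (p0=4, p1=1, p2=4, p3=2, p4=3) → (p0=3, p1=1, p2=7, p3=2, p4=4)
step 2: fire T2:  (p0=3, p1=1, p2=7, p3=2, p4=4) → (p0=6, p1=0, p2=10, p3=2, p4=7)
step 3: fire T0:  (p0=6, p1=0, p2=10, p3=2, p4=7) → (p0=5, p1=0, p2=13, p3=2, p4=8)
step 4: fire T0:  (p0=5, p1=0, p2=13, p3=2, p4=8) → (p0=4, p1=0, p2=16, p3=2, p4=9)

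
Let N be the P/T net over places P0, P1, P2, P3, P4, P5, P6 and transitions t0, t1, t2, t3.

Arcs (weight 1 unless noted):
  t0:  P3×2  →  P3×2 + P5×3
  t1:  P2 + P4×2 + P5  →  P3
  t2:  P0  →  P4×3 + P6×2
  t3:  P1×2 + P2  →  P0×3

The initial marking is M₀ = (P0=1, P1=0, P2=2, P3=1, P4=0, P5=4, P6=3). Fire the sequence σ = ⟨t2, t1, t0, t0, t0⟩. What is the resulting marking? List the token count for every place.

(P0=0, P1=0, P2=1, P3=2, P4=1, P5=12, P6=5)

step 1: fire t2:  (P0=1, P1=0, P2=2, P3=1, P4=0, P5=4, P6=3) → (P0=0, P1=0, P2=2, P3=1, P4=3, P5=4, P6=5)
step 2: fire t1:  (P0=0, P1=0, P2=2, P3=1, P4=3, P5=4, P6=5) → (P0=0, P1=0, P2=1, P3=2, P4=1, P5=3, P6=5)
step 3: fire t0:  (P0=0, P1=0, P2=1, P3=2, P4=1, P5=3, P6=5) → (P0=0, P1=0, P2=1, P3=2, P4=1, P5=6, P6=5)
step 4: fire t0:  (P0=0, P1=0, P2=1, P3=2, P4=1, P5=6, P6=5) → (P0=0, P1=0, P2=1, P3=2, P4=1, P5=9, P6=5)
step 5: fire t0:  (P0=0, P1=0, P2=1, P3=2, P4=1, P5=9, P6=5) → (P0=0, P1=0, P2=1, P3=2, P4=1, P5=12, P6=5)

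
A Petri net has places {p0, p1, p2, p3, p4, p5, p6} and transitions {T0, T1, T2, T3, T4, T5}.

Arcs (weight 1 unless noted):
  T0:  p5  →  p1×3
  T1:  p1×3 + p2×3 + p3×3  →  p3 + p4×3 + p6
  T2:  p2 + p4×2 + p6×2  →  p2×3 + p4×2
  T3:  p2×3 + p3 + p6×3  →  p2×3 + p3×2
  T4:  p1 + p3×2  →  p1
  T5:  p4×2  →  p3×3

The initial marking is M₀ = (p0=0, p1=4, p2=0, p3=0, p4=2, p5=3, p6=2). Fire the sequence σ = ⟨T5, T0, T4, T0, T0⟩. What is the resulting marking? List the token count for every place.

(p0=0, p1=13, p2=0, p3=1, p4=0, p5=0, p6=2)

step 1: fire T5:  (p0=0, p1=4, p2=0, p3=0, p4=2, p5=3, p6=2) → (p0=0, p1=4, p2=0, p3=3, p4=0, p5=3, p6=2)
step 2: fire T0:  (p0=0, p1=4, p2=0, p3=3, p4=0, p5=3, p6=2) → (p0=0, p1=7, p2=0, p3=3, p4=0, p5=2, p6=2)
step 3: fire T4:  (p0=0, p1=7, p2=0, p3=3, p4=0, p5=2, p6=2) → (p0=0, p1=7, p2=0, p3=1, p4=0, p5=2, p6=2)
step 4: fire T0:  (p0=0, p1=7, p2=0, p3=1, p4=0, p5=2, p6=2) → (p0=0, p1=10, p2=0, p3=1, p4=0, p5=1, p6=2)
step 5: fire T0:  (p0=0, p1=10, p2=0, p3=1, p4=0, p5=1, p6=2) → (p0=0, p1=13, p2=0, p3=1, p4=0, p5=0, p6=2)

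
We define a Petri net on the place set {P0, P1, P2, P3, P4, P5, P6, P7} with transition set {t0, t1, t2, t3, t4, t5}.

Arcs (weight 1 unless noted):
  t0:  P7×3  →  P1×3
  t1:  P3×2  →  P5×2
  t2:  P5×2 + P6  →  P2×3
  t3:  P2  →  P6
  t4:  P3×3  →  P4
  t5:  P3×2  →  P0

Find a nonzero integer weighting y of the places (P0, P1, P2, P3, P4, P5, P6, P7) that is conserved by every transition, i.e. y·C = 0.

y = (P0:2, P1:0, P2:1, P3:1, P4:3, P5:1, P6:1, P7:0)

Incidence matrix C (rows=places, cols=transitions):
       t0   t1   t2   t3   t4   t5
   P0   0    0    0    0    0    1
   P1   3    0    0    0    0    0
   P2   0    0    3   -1    0    0
   P3   0   -2    0    0   -3   -2
   P4   0    0    0    0    1    0
   P5   0    2   -2    0    0    0
   P6   0    0   -1    1    0    0
   P7  -3    0    0    0    0    0

Candidate y = [2, 0, 1, 1, 3, 1, 1, 0]; check y·C column-wise:
  col t0: 2·0 + 0·3 + 1·0 + 1·0 + 3·0 + 1·0 + 1·0 + 0·-3 = 0
  col t1: 2·0 + 1·0 + 1·-2 + 3·0 + 1·2 + 1·0 = 0
  col t2: 2·0 + 1·3 + 1·0 + 3·0 + 1·-2 + 1·-1 = 0
  col t3: 2·0 + 1·-1 + 1·0 + 3·0 + 1·0 + 1·1 = 0
  col t4: 2·0 + 1·0 + 1·-3 + 3·1 + 1·0 + 1·0 = 0
  col t5: 2·1 + 1·0 + 1·-2 + 3·0 + 1·0 + 1·0 = 0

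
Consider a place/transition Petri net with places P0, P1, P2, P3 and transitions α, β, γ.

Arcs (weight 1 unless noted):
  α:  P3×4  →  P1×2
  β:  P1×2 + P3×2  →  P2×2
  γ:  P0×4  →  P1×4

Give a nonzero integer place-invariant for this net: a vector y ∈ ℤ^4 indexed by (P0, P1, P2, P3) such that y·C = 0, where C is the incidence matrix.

y = (P0:2, P1:2, P2:3, P3:1)

Incidence matrix C (rows=places, cols=transitions):
        α    β    γ
   P0   0    0   -4
   P1   2   -2    4
   P2   0    2    0
   P3  -4   -2    0

Candidate y = [2, 2, 3, 1]; check y·C column-wise:
  col α: 2·0 + 2·2 + 3·0 + 1·-4 = 0
  col β: 2·0 + 2·-2 + 3·2 + 1·-2 = 0
  col γ: 2·-4 + 2·4 + 3·0 + 1·0 = 0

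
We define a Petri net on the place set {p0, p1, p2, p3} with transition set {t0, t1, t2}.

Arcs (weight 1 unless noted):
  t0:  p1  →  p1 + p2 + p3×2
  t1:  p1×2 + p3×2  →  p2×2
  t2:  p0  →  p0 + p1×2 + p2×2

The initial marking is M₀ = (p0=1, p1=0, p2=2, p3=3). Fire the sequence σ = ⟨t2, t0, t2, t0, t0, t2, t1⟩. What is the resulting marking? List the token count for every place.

(p0=1, p1=4, p2=13, p3=7)

step 1: fire t2:  (p0=1, p1=0, p2=2, p3=3) → (p0=1, p1=2, p2=4, p3=3)
step 2: fire t0:  (p0=1, p1=2, p2=4, p3=3) → (p0=1, p1=2, p2=5, p3=5)
step 3: fire t2:  (p0=1, p1=2, p2=5, p3=5) → (p0=1, p1=4, p2=7, p3=5)
step 4: fire t0:  (p0=1, p1=4, p2=7, p3=5) → (p0=1, p1=4, p2=8, p3=7)
step 5: fire t0:  (p0=1, p1=4, p2=8, p3=7) → (p0=1, p1=4, p2=9, p3=9)
step 6: fire t2:  (p0=1, p1=4, p2=9, p3=9) → (p0=1, p1=6, p2=11, p3=9)
step 7: fire t1:  (p0=1, p1=6, p2=11, p3=9) → (p0=1, p1=4, p2=13, p3=7)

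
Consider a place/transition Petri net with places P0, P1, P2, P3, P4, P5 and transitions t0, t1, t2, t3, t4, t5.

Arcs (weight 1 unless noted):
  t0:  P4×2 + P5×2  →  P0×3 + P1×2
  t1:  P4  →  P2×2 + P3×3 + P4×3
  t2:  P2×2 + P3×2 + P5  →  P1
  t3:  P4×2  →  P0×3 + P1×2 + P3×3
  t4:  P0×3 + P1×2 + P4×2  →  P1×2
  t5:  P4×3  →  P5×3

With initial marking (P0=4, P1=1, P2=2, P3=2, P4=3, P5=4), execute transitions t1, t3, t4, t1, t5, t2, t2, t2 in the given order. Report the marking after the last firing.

(P0=4, P1=6, P2=0, P3=5, P4=0, P5=4)

step 1: fire t1:  (P0=4, P1=1, P2=2, P3=2, P4=3, P5=4) → (P0=4, P1=1, P2=4, P3=5, P4=5, P5=4)
step 2: fire t3:  (P0=4, P1=1, P2=4, P3=5, P4=5, P5=4) → (P0=7, P1=3, P2=4, P3=8, P4=3, P5=4)
step 3: fire t4:  (P0=7, P1=3, P2=4, P3=8, P4=3, P5=4) → (P0=4, P1=3, P2=4, P3=8, P4=1, P5=4)
step 4: fire t1:  (P0=4, P1=3, P2=4, P3=8, P4=1, P5=4) → (P0=4, P1=3, P2=6, P3=11, P4=3, P5=4)
step 5: fire t5:  (P0=4, P1=3, P2=6, P3=11, P4=3, P5=4) → (P0=4, P1=3, P2=6, P3=11, P4=0, P5=7)
step 6: fire t2:  (P0=4, P1=3, P2=6, P3=11, P4=0, P5=7) → (P0=4, P1=4, P2=4, P3=9, P4=0, P5=6)
step 7: fire t2:  (P0=4, P1=4, P2=4, P3=9, P4=0, P5=6) → (P0=4, P1=5, P2=2, P3=7, P4=0, P5=5)
step 8: fire t2:  (P0=4, P1=5, P2=2, P3=7, P4=0, P5=5) → (P0=4, P1=6, P2=0, P3=5, P4=0, P5=4)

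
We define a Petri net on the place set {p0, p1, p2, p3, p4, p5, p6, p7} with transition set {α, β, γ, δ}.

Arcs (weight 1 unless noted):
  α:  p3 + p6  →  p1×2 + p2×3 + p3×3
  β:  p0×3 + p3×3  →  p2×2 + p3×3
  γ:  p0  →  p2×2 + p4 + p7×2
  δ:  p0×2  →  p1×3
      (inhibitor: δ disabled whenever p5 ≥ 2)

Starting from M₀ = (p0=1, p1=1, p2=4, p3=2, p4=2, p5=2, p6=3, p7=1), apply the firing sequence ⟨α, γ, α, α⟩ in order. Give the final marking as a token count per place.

step 1: fire α:  (p0=1, p1=1, p2=4, p3=2, p4=2, p5=2, p6=3, p7=1) → (p0=1, p1=3, p2=7, p3=4, p4=2, p5=2, p6=2, p7=1)
step 2: fire γ:  (p0=1, p1=3, p2=7, p3=4, p4=2, p5=2, p6=2, p7=1) → (p0=0, p1=3, p2=9, p3=4, p4=3, p5=2, p6=2, p7=3)
step 3: fire α:  (p0=0, p1=3, p2=9, p3=4, p4=3, p5=2, p6=2, p7=3) → (p0=0, p1=5, p2=12, p3=6, p4=3, p5=2, p6=1, p7=3)
step 4: fire α:  (p0=0, p1=5, p2=12, p3=6, p4=3, p5=2, p6=1, p7=3) → (p0=0, p1=7, p2=15, p3=8, p4=3, p5=2, p6=0, p7=3)

(p0=0, p1=7, p2=15, p3=8, p4=3, p5=2, p6=0, p7=3)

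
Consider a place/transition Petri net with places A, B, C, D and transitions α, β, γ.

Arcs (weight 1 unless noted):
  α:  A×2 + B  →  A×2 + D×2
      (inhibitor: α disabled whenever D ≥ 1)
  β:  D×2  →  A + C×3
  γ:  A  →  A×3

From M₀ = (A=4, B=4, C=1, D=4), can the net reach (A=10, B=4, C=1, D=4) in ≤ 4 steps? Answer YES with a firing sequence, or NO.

step 1: fire γ:  (A=4, B=4, C=1, D=4) → (A=6, B=4, C=1, D=4)
step 2: fire γ:  (A=6, B=4, C=1, D=4) → (A=8, B=4, C=1, D=4)
step 3: fire γ:  (A=8, B=4, C=1, D=4) → (A=10, B=4, C=1, D=4)

YES — reachable via ⟨γ, γ, γ⟩ (3 firings)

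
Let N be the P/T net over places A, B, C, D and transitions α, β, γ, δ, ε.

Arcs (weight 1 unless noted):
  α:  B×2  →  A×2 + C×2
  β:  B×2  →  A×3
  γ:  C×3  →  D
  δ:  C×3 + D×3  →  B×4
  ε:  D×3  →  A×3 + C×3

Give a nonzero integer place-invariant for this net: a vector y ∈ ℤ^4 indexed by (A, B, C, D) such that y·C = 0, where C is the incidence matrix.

y = (A:2, B:3, C:1, D:3)

Incidence matrix C (rows=places, cols=transitions):
        α    β    γ    δ    ε
    A   2    3    0    0    3
    B  -2   -2    0    4    0
    C   2    0   -3   -3    3
    D   0    0    1   -3   -3

Candidate y = [2, 3, 1, 3]; check y·C column-wise:
  col α: 2·2 + 3·-2 + 1·2 + 3·0 = 0
  col β: 2·3 + 3·-2 + 1·0 + 3·0 = 0
  col γ: 2·0 + 3·0 + 1·-3 + 3·1 = 0
  col δ: 2·0 + 3·4 + 1·-3 + 3·-3 = 0
  col ε: 2·3 + 3·0 + 1·3 + 3·-3 = 0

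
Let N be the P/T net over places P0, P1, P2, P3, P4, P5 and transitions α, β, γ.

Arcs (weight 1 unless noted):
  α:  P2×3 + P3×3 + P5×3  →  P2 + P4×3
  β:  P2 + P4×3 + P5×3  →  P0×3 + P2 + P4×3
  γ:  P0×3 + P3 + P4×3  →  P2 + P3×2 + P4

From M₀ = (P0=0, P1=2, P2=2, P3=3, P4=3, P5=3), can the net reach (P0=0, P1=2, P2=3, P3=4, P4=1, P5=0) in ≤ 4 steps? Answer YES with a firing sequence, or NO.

step 1: fire β:  (P0=0, P1=2, P2=2, P3=3, P4=3, P5=3) → (P0=3, P1=2, P2=2, P3=3, P4=3, P5=0)
step 2: fire γ:  (P0=3, P1=2, P2=2, P3=3, P4=3, P5=0) → (P0=0, P1=2, P2=3, P3=4, P4=1, P5=0)

YES — reachable via ⟨β, γ⟩ (2 firings)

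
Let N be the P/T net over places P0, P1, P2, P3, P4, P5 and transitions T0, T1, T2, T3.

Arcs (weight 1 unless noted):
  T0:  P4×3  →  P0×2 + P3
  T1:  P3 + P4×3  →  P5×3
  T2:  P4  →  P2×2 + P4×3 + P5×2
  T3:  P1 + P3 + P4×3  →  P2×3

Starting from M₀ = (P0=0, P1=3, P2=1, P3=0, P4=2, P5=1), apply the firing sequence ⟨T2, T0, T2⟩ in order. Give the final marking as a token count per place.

step 1: fire T2:  (P0=0, P1=3, P2=1, P3=0, P4=2, P5=1) → (P0=0, P1=3, P2=3, P3=0, P4=4, P5=3)
step 2: fire T0:  (P0=0, P1=3, P2=3, P3=0, P4=4, P5=3) → (P0=2, P1=3, P2=3, P3=1, P4=1, P5=3)
step 3: fire T2:  (P0=2, P1=3, P2=3, P3=1, P4=1, P5=3) → (P0=2, P1=3, P2=5, P3=1, P4=3, P5=5)

(P0=2, P1=3, P2=5, P3=1, P4=3, P5=5)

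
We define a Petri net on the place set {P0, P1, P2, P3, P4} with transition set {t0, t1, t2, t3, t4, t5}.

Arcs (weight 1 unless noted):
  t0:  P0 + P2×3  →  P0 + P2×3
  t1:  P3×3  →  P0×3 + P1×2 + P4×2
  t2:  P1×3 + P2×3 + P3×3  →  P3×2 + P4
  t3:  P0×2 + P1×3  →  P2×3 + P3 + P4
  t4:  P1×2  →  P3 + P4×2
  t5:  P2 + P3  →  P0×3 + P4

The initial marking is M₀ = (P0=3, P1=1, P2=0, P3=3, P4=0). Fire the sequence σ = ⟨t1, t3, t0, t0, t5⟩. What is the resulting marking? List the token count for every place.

(P0=7, P1=0, P2=2, P3=0, P4=4)

step 1: fire t1:  (P0=3, P1=1, P2=0, P3=3, P4=0) → (P0=6, P1=3, P2=0, P3=0, P4=2)
step 2: fire t3:  (P0=6, P1=3, P2=0, P3=0, P4=2) → (P0=4, P1=0, P2=3, P3=1, P4=3)
step 3: fire t0:  (P0=4, P1=0, P2=3, P3=1, P4=3) → (P0=4, P1=0, P2=3, P3=1, P4=3)
step 4: fire t0:  (P0=4, P1=0, P2=3, P3=1, P4=3) → (P0=4, P1=0, P2=3, P3=1, P4=3)
step 5: fire t5:  (P0=4, P1=0, P2=3, P3=1, P4=3) → (P0=7, P1=0, P2=2, P3=0, P4=4)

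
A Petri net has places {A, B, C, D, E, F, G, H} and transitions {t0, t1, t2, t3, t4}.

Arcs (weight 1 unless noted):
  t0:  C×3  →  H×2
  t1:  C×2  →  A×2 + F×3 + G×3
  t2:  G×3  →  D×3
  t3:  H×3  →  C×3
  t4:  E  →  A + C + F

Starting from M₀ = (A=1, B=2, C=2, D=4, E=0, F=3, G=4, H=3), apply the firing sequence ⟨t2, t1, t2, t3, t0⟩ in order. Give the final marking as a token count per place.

(A=3, B=2, C=0, D=10, E=0, F=6, G=1, H=2)

step 1: fire t2:  (A=1, B=2, C=2, D=4, E=0, F=3, G=4, H=3) → (A=1, B=2, C=2, D=7, E=0, F=3, G=1, H=3)
step 2: fire t1:  (A=1, B=2, C=2, D=7, E=0, F=3, G=1, H=3) → (A=3, B=2, C=0, D=7, E=0, F=6, G=4, H=3)
step 3: fire t2:  (A=3, B=2, C=0, D=7, E=0, F=6, G=4, H=3) → (A=3, B=2, C=0, D=10, E=0, F=6, G=1, H=3)
step 4: fire t3:  (A=3, B=2, C=0, D=10, E=0, F=6, G=1, H=3) → (A=3, B=2, C=3, D=10, E=0, F=6, G=1, H=0)
step 5: fire t0:  (A=3, B=2, C=3, D=10, E=0, F=6, G=1, H=0) → (A=3, B=2, C=0, D=10, E=0, F=6, G=1, H=2)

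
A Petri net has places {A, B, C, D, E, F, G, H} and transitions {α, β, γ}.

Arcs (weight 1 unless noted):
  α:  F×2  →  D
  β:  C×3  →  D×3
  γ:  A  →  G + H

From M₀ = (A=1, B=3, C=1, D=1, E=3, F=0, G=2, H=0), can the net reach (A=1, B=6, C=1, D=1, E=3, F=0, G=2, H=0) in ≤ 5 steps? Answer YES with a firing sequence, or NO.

NO — not reachable within 5 firings

depth 0: 1 marking
depth 1: 2 markings reached so far
depth 2: 2 markings reached so far
(frontier empty at depth 2; search complete)
target is not among the 2 markings reachable within 5 steps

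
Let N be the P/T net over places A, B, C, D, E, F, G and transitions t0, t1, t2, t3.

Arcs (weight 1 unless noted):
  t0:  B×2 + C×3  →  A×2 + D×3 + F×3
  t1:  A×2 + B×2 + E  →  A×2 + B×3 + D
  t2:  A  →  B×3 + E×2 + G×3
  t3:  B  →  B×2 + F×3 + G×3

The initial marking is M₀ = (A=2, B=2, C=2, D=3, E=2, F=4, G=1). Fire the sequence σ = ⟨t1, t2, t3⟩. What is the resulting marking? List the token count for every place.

(A=1, B=7, C=2, D=4, E=3, F=7, G=7)

step 1: fire t1:  (A=2, B=2, C=2, D=3, E=2, F=4, G=1) → (A=2, B=3, C=2, D=4, E=1, F=4, G=1)
step 2: fire t2:  (A=2, B=3, C=2, D=4, E=1, F=4, G=1) → (A=1, B=6, C=2, D=4, E=3, F=4, G=4)
step 3: fire t3:  (A=1, B=6, C=2, D=4, E=3, F=4, G=4) → (A=1, B=7, C=2, D=4, E=3, F=7, G=7)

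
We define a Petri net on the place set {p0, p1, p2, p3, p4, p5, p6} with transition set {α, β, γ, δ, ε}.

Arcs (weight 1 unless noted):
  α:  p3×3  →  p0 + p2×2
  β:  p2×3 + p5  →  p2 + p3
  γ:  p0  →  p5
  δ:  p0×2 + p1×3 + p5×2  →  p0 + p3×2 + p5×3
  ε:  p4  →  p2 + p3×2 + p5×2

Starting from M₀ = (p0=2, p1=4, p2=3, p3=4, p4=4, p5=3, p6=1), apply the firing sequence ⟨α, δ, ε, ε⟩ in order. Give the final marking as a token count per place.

step 1: fire α:  (p0=2, p1=4, p2=3, p3=4, p4=4, p5=3, p6=1) → (p0=3, p1=4, p2=5, p3=1, p4=4, p5=3, p6=1)
step 2: fire δ:  (p0=3, p1=4, p2=5, p3=1, p4=4, p5=3, p6=1) → (p0=2, p1=1, p2=5, p3=3, p4=4, p5=4, p6=1)
step 3: fire ε:  (p0=2, p1=1, p2=5, p3=3, p4=4, p5=4, p6=1) → (p0=2, p1=1, p2=6, p3=5, p4=3, p5=6, p6=1)
step 4: fire ε:  (p0=2, p1=1, p2=6, p3=5, p4=3, p5=6, p6=1) → (p0=2, p1=1, p2=7, p3=7, p4=2, p5=8, p6=1)

(p0=2, p1=1, p2=7, p3=7, p4=2, p5=8, p6=1)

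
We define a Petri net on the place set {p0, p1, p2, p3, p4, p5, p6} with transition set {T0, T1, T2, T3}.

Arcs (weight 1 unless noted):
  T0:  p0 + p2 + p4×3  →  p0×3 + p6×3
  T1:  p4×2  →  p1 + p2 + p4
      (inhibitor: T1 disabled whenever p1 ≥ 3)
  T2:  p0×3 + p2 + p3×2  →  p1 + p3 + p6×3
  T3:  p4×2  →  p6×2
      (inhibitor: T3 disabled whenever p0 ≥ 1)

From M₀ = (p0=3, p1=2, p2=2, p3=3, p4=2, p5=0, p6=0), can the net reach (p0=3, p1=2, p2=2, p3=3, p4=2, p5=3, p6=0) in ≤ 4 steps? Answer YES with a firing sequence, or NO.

NO — not reachable within 4 firings

depth 0: 1 marking
depth 1: 3 markings reached so far
depth 2: 5 markings reached so far
depth 3: 5 markings reached so far
(frontier empty at depth 3; search complete)
target is not among the 5 markings reachable within 4 steps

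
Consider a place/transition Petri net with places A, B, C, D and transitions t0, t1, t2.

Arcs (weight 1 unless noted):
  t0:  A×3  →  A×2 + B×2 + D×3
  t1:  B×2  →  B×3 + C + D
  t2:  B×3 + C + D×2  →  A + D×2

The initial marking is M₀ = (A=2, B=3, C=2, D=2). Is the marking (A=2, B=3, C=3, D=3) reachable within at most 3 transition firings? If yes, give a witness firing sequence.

NO — not reachable within 3 firings

depth 0: 1 marking
depth 1: 3 markings reached so far
depth 2: 6 markings reached so far
depth 3: 9 markings reached so far
target is not among the 9 markings reachable within 3 steps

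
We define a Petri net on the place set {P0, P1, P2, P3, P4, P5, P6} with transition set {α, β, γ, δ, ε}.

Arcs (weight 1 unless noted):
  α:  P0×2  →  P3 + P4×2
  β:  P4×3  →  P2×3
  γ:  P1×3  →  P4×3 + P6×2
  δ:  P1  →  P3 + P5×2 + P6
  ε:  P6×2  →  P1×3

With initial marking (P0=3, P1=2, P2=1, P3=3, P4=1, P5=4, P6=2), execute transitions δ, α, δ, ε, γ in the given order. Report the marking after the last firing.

(P0=1, P1=0, P2=1, P3=6, P4=6, P5=8, P6=4)

step 1: fire δ:  (P0=3, P1=2, P2=1, P3=3, P4=1, P5=4, P6=2) → (P0=3, P1=1, P2=1, P3=4, P4=1, P5=6, P6=3)
step 2: fire α:  (P0=3, P1=1, P2=1, P3=4, P4=1, P5=6, P6=3) → (P0=1, P1=1, P2=1, P3=5, P4=3, P5=6, P6=3)
step 3: fire δ:  (P0=1, P1=1, P2=1, P3=5, P4=3, P5=6, P6=3) → (P0=1, P1=0, P2=1, P3=6, P4=3, P5=8, P6=4)
step 4: fire ε:  (P0=1, P1=0, P2=1, P3=6, P4=3, P5=8, P6=4) → (P0=1, P1=3, P2=1, P3=6, P4=3, P5=8, P6=2)
step 5: fire γ:  (P0=1, P1=3, P2=1, P3=6, P4=3, P5=8, P6=2) → (P0=1, P1=0, P2=1, P3=6, P4=6, P5=8, P6=4)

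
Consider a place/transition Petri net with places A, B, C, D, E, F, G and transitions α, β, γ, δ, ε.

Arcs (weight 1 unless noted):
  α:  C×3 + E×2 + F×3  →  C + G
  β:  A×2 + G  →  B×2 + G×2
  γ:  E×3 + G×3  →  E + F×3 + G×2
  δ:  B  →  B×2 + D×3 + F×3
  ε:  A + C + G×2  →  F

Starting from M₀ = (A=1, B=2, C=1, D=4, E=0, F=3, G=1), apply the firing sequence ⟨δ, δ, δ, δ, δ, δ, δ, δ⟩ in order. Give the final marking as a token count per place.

(A=1, B=10, C=1, D=28, E=0, F=27, G=1)

step 1: fire δ:  (A=1, B=2, C=1, D=4, E=0, F=3, G=1) → (A=1, B=3, C=1, D=7, E=0, F=6, G=1)
step 2: fire δ:  (A=1, B=3, C=1, D=7, E=0, F=6, G=1) → (A=1, B=4, C=1, D=10, E=0, F=9, G=1)
step 3: fire δ:  (A=1, B=4, C=1, D=10, E=0, F=9, G=1) → (A=1, B=5, C=1, D=13, E=0, F=12, G=1)
step 4: fire δ:  (A=1, B=5, C=1, D=13, E=0, F=12, G=1) → (A=1, B=6, C=1, D=16, E=0, F=15, G=1)
step 5: fire δ:  (A=1, B=6, C=1, D=16, E=0, F=15, G=1) → (A=1, B=7, C=1, D=19, E=0, F=18, G=1)
step 6: fire δ:  (A=1, B=7, C=1, D=19, E=0, F=18, G=1) → (A=1, B=8, C=1, D=22, E=0, F=21, G=1)
step 7: fire δ:  (A=1, B=8, C=1, D=22, E=0, F=21, G=1) → (A=1, B=9, C=1, D=25, E=0, F=24, G=1)
step 8: fire δ:  (A=1, B=9, C=1, D=25, E=0, F=24, G=1) → (A=1, B=10, C=1, D=28, E=0, F=27, G=1)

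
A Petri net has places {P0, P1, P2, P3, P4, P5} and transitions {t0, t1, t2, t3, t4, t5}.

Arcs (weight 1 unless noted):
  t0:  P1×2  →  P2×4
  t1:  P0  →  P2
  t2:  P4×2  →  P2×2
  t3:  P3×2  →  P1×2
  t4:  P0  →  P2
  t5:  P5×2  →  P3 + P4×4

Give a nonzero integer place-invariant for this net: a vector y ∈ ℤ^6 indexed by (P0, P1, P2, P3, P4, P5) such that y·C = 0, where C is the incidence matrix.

Incidence matrix C (rows=places, cols=transitions):
       t0   t1   t2   t3   t4   t5
   P0   0   -1    0    0   -1    0
   P1  -2    0    0    2    0    0
   P2   4    1    2    0    1    0
   P3   0    0    0   -2    0    1
   P4   0    0   -2    0    0    4
   P5   0    0    0    0    0   -2

Candidate y = [1, 2, 1, 2, 1, 3]; check y·C column-wise:
  col t0: 1·0 + 2·-2 + 1·4 + 2·0 + 1·0 + 3·0 = 0
  col t1: 1·-1 + 2·0 + 1·1 + 2·0 + 1·0 + 3·0 = 0
  col t2: 1·0 + 2·0 + 1·2 + 2·0 + 1·-2 + 3·0 = 0
  col t3: 1·0 + 2·2 + 1·0 + 2·-2 + 1·0 + 3·0 = 0
  col t4: 1·-1 + 2·0 + 1·1 + 2·0 + 1·0 + 3·0 = 0
  col t5: 1·0 + 2·0 + 1·0 + 2·1 + 1·4 + 3·-2 = 0

y = (P0:1, P1:2, P2:1, P3:2, P4:1, P5:3)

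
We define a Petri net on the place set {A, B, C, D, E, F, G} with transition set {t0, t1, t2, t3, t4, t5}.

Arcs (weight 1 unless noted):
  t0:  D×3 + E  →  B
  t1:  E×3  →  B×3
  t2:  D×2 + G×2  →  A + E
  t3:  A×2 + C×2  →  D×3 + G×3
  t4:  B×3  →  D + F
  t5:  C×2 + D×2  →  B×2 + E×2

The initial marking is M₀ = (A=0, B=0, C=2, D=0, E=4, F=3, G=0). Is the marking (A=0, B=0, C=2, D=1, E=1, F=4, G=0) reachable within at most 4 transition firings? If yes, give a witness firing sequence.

YES — reachable via ⟨t1, t4⟩ (2 firings)

step 1: fire t1:  (A=0, B=0, C=2, D=0, E=4, F=3, G=0) → (A=0, B=3, C=2, D=0, E=1, F=3, G=0)
step 2: fire t4:  (A=0, B=3, C=2, D=0, E=1, F=3, G=0) → (A=0, B=0, C=2, D=1, E=1, F=4, G=0)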